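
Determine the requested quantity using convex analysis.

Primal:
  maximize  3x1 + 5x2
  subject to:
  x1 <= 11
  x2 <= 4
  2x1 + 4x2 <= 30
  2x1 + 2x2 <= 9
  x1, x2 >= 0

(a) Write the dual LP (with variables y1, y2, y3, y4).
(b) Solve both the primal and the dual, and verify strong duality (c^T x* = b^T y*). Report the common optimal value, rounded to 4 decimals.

The standard primal-dual pair for 'max c^T x s.t. A x <= b, x >= 0' is:
  Dual:  min b^T y  s.t.  A^T y >= c,  y >= 0.

So the dual LP is:
  minimize  11y1 + 4y2 + 30y3 + 9y4
  subject to:
    y1 + 2y3 + 2y4 >= 3
    y2 + 4y3 + 2y4 >= 5
    y1, y2, y3, y4 >= 0

Solving the primal: x* = (0.5, 4).
  primal value c^T x* = 21.5.
Solving the dual: y* = (0, 2, 0, 1.5).
  dual value b^T y* = 21.5.
Strong duality: c^T x* = b^T y*. Confirmed.

21.5


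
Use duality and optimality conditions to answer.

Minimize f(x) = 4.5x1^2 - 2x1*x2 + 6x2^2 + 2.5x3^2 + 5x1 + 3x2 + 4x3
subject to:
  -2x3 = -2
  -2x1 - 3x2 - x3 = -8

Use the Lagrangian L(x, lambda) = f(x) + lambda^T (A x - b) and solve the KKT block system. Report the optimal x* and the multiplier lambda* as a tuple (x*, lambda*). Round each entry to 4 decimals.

Form the Lagrangian:
  L(x, lambda) = (1/2) x^T Q x + c^T x + lambda^T (A x - b)
Stationarity (grad_x L = 0): Q x + c + A^T lambda = 0.
Primal feasibility: A x = b.

This gives the KKT block system:
  [ Q   A^T ] [ x     ]   [-c ]
  [ A    0  ] [ lambda ] = [ b ]

Solving the linear system:
  x*      = (1.1961, 1.5359, 1)
  lambda* = (1.3268, 6.3464)
  f(x*)   = 34.0065

x* = (1.1961, 1.5359, 1), lambda* = (1.3268, 6.3464)


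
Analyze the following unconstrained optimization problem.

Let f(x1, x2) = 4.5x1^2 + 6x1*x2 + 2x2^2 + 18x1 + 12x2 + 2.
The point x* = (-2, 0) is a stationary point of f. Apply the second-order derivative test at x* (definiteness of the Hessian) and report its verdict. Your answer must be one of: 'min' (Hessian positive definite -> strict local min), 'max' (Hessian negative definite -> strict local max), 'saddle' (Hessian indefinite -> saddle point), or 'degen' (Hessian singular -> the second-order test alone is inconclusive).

Compute the Hessian H = grad^2 f:
  H = [[9, 6], [6, 4]]
Verify stationarity: grad f(x*) = H x* + g = (0, 0).
Eigenvalues of H: 0, 13.
H has a zero eigenvalue (singular; positive semidefinite but not definite), so H is neither positive definite, negative definite, nor indefinite. The second-order test alone is inconclusive -> degen.
(Indeed, f is constant along the null direction of H through x*, so x* is not a strict local extremum.)

degen


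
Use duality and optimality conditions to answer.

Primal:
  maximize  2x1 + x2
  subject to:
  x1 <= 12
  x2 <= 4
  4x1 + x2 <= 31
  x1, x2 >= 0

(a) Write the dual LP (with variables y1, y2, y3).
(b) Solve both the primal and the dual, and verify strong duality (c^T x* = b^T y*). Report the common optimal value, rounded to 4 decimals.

The standard primal-dual pair for 'max c^T x s.t. A x <= b, x >= 0' is:
  Dual:  min b^T y  s.t.  A^T y >= c,  y >= 0.

So the dual LP is:
  minimize  12y1 + 4y2 + 31y3
  subject to:
    y1 + 4y3 >= 2
    y2 + y3 >= 1
    y1, y2, y3 >= 0

Solving the primal: x* = (6.75, 4).
  primal value c^T x* = 17.5.
Solving the dual: y* = (0, 0.5, 0.5).
  dual value b^T y* = 17.5.
Strong duality: c^T x* = b^T y*. Confirmed.

17.5


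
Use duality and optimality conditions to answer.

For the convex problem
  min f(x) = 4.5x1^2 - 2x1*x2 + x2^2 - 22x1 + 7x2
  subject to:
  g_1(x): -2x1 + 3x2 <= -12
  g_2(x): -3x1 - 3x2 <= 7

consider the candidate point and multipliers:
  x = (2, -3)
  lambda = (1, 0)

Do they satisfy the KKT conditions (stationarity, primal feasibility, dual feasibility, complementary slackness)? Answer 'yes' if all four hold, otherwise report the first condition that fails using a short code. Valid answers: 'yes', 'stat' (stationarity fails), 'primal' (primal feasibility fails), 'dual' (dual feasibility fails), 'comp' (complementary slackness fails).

Gradient of f: grad f(x) = Q x + c = (2, -3)
Constraint values g_i(x) = a_i^T x - b_i:
  g_1((2, -3)) = -1
  g_2((2, -3)) = -4
Stationarity residual: grad f(x) + sum_i lambda_i a_i = (0, 0)
  -> stationarity OK
Primal feasibility (all g_i <= 0): OK
Dual feasibility (all lambda_i >= 0): OK
Complementary slackness (lambda_i * g_i(x) = 0 for all i): FAILS

Verdict: the first failing condition is complementary_slackness -> comp.

comp


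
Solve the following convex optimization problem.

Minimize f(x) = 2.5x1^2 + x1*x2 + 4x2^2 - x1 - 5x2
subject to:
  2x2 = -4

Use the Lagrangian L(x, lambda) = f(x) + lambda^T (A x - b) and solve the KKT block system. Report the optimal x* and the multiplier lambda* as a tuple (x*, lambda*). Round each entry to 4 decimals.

Form the Lagrangian:
  L(x, lambda) = (1/2) x^T Q x + c^T x + lambda^T (A x - b)
Stationarity (grad_x L = 0): Q x + c + A^T lambda = 0.
Primal feasibility: A x = b.

This gives the KKT block system:
  [ Q   A^T ] [ x     ]   [-c ]
  [ A    0  ] [ lambda ] = [ b ]

Solving the linear system:
  x*      = (0.6, -2)
  lambda* = (10.2)
  f(x*)   = 25.1

x* = (0.6, -2), lambda* = (10.2)


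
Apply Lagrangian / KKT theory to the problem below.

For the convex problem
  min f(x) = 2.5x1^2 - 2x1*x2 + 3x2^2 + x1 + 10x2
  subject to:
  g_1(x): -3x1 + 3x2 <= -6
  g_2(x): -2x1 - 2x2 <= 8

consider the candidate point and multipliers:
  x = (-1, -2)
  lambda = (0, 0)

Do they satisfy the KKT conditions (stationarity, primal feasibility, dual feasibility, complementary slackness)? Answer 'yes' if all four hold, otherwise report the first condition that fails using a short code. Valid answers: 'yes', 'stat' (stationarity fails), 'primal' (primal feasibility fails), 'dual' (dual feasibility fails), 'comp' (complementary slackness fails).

Gradient of f: grad f(x) = Q x + c = (0, 0)
Constraint values g_i(x) = a_i^T x - b_i:
  g_1((-1, -2)) = 3
  g_2((-1, -2)) = -2
Stationarity residual: grad f(x) + sum_i lambda_i a_i = (0, 0)
  -> stationarity OK
Primal feasibility (all g_i <= 0): FAILS
Dual feasibility (all lambda_i >= 0): OK
Complementary slackness (lambda_i * g_i(x) = 0 for all i): OK

Verdict: the first failing condition is primal_feasibility -> primal.

primal


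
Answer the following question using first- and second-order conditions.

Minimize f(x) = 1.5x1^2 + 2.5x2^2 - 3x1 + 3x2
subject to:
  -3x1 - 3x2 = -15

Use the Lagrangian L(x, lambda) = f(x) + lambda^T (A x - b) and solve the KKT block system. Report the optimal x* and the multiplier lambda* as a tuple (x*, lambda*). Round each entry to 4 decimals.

Form the Lagrangian:
  L(x, lambda) = (1/2) x^T Q x + c^T x + lambda^T (A x - b)
Stationarity (grad_x L = 0): Q x + c + A^T lambda = 0.
Primal feasibility: A x = b.

This gives the KKT block system:
  [ Q   A^T ] [ x     ]   [-c ]
  [ A    0  ] [ lambda ] = [ b ]

Solving the linear system:
  x*      = (3.875, 1.125)
  lambda* = (2.875)
  f(x*)   = 17.4375

x* = (3.875, 1.125), lambda* = (2.875)


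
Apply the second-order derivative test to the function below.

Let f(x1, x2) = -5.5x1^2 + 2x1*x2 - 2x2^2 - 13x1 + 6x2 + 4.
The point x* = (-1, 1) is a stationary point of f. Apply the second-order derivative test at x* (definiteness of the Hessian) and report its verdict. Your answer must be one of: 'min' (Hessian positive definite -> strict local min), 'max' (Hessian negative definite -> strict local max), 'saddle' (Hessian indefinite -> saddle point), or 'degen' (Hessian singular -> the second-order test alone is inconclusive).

Compute the Hessian H = grad^2 f:
  H = [[-11, 2], [2, -4]]
Verify stationarity: grad f(x*) = H x* + g = (0, 0).
Eigenvalues of H: -11.5311, -3.4689.
Both eigenvalues < 0, so H is negative definite -> x* is a strict local max.

max


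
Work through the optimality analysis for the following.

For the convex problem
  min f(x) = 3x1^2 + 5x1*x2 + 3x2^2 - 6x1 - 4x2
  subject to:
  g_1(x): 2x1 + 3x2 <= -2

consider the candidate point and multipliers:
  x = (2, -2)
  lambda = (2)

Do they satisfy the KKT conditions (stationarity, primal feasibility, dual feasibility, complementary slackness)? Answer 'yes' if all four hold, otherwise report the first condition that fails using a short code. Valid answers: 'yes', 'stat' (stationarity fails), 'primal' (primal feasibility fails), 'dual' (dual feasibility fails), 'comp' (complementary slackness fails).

Gradient of f: grad f(x) = Q x + c = (-4, -6)
Constraint values g_i(x) = a_i^T x - b_i:
  g_1((2, -2)) = 0
Stationarity residual: grad f(x) + sum_i lambda_i a_i = (0, 0)
  -> stationarity OK
Primal feasibility (all g_i <= 0): OK
Dual feasibility (all lambda_i >= 0): OK
Complementary slackness (lambda_i * g_i(x) = 0 for all i): OK

Verdict: yes, KKT holds.

yes


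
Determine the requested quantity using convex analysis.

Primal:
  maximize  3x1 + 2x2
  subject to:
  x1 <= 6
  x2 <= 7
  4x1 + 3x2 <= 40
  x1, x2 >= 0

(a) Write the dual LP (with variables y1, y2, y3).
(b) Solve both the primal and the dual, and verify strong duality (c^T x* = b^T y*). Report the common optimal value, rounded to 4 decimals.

The standard primal-dual pair for 'max c^T x s.t. A x <= b, x >= 0' is:
  Dual:  min b^T y  s.t.  A^T y >= c,  y >= 0.

So the dual LP is:
  minimize  6y1 + 7y2 + 40y3
  subject to:
    y1 + 4y3 >= 3
    y2 + 3y3 >= 2
    y1, y2, y3 >= 0

Solving the primal: x* = (6, 5.3333).
  primal value c^T x* = 28.6667.
Solving the dual: y* = (0.3333, 0, 0.6667).
  dual value b^T y* = 28.6667.
Strong duality: c^T x* = b^T y*. Confirmed.

28.6667


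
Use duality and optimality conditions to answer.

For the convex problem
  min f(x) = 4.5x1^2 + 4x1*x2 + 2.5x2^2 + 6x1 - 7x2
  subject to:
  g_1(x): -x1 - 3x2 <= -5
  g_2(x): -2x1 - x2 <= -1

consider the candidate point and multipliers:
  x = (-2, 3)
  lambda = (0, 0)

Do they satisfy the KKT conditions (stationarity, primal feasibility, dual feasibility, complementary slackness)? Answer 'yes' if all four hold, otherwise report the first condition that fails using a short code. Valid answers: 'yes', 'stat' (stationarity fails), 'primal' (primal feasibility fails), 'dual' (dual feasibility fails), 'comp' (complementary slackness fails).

Gradient of f: grad f(x) = Q x + c = (0, 0)
Constraint values g_i(x) = a_i^T x - b_i:
  g_1((-2, 3)) = -2
  g_2((-2, 3)) = 2
Stationarity residual: grad f(x) + sum_i lambda_i a_i = (0, 0)
  -> stationarity OK
Primal feasibility (all g_i <= 0): FAILS
Dual feasibility (all lambda_i >= 0): OK
Complementary slackness (lambda_i * g_i(x) = 0 for all i): OK

Verdict: the first failing condition is primal_feasibility -> primal.

primal


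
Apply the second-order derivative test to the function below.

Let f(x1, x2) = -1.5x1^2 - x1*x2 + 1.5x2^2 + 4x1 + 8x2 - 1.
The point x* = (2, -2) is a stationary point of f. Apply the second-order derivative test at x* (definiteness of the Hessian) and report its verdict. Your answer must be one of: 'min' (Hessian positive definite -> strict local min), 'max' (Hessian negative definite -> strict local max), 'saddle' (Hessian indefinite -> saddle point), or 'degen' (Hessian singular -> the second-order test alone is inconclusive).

Compute the Hessian H = grad^2 f:
  H = [[-3, -1], [-1, 3]]
Verify stationarity: grad f(x*) = H x* + g = (0, 0).
Eigenvalues of H: -3.1623, 3.1623.
Eigenvalues have mixed signs, so H is indefinite -> x* is a saddle point.

saddle


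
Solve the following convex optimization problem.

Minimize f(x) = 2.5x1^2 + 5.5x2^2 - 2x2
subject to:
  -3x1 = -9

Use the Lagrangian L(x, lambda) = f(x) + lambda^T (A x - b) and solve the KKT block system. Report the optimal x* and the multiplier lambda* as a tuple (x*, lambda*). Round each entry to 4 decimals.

Form the Lagrangian:
  L(x, lambda) = (1/2) x^T Q x + c^T x + lambda^T (A x - b)
Stationarity (grad_x L = 0): Q x + c + A^T lambda = 0.
Primal feasibility: A x = b.

This gives the KKT block system:
  [ Q   A^T ] [ x     ]   [-c ]
  [ A    0  ] [ lambda ] = [ b ]

Solving the linear system:
  x*      = (3, 0.1818)
  lambda* = (5)
  f(x*)   = 22.3182

x* = (3, 0.1818), lambda* = (5)


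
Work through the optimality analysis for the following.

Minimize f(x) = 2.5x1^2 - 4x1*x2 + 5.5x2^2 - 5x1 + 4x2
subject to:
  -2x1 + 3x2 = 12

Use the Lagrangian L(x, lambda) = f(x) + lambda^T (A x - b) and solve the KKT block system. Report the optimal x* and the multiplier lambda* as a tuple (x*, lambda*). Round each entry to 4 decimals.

Form the Lagrangian:
  L(x, lambda) = (1/2) x^T Q x + c^T x + lambda^T (A x - b)
Stationarity (grad_x L = 0): Q x + c + A^T lambda = 0.
Primal feasibility: A x = b.

This gives the KKT block system:
  [ Q   A^T ] [ x     ]   [-c ]
  [ A    0  ] [ lambda ] = [ b ]

Solving the linear system:
  x*      = (-2.4146, 2.3902)
  lambda* = (-13.3171)
  f(x*)   = 90.7195

x* = (-2.4146, 2.3902), lambda* = (-13.3171)


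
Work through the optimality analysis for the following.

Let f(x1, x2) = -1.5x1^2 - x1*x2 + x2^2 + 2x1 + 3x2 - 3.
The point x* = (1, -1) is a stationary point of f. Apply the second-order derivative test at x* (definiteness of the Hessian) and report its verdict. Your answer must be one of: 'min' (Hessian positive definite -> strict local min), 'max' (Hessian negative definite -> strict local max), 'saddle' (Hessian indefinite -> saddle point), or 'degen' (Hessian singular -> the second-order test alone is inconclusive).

Compute the Hessian H = grad^2 f:
  H = [[-3, -1], [-1, 2]]
Verify stationarity: grad f(x*) = H x* + g = (0, 0).
Eigenvalues of H: -3.1926, 2.1926.
Eigenvalues have mixed signs, so H is indefinite -> x* is a saddle point.

saddle


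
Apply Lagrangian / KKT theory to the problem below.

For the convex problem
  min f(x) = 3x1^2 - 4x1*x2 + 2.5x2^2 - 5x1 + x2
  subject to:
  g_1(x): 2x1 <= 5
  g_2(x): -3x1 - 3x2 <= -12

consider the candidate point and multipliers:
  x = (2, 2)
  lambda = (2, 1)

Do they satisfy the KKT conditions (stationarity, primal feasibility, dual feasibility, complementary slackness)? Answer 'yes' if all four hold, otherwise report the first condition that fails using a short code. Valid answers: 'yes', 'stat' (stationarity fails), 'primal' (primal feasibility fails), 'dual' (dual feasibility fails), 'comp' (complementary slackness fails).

Gradient of f: grad f(x) = Q x + c = (-1, 3)
Constraint values g_i(x) = a_i^T x - b_i:
  g_1((2, 2)) = -1
  g_2((2, 2)) = 0
Stationarity residual: grad f(x) + sum_i lambda_i a_i = (0, 0)
  -> stationarity OK
Primal feasibility (all g_i <= 0): OK
Dual feasibility (all lambda_i >= 0): OK
Complementary slackness (lambda_i * g_i(x) = 0 for all i): FAILS

Verdict: the first failing condition is complementary_slackness -> comp.

comp


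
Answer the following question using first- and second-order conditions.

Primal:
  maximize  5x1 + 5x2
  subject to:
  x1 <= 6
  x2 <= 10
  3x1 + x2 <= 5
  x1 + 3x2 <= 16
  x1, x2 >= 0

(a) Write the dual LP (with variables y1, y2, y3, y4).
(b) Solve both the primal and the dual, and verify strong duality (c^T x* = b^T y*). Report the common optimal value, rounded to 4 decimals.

The standard primal-dual pair for 'max c^T x s.t. A x <= b, x >= 0' is:
  Dual:  min b^T y  s.t.  A^T y >= c,  y >= 0.

So the dual LP is:
  minimize  6y1 + 10y2 + 5y3 + 16y4
  subject to:
    y1 + 3y3 + y4 >= 5
    y2 + y3 + 3y4 >= 5
    y1, y2, y3, y4 >= 0

Solving the primal: x* = (0, 5).
  primal value c^T x* = 25.
Solving the dual: y* = (0, 0, 5, 0).
  dual value b^T y* = 25.
Strong duality: c^T x* = b^T y*. Confirmed.

25


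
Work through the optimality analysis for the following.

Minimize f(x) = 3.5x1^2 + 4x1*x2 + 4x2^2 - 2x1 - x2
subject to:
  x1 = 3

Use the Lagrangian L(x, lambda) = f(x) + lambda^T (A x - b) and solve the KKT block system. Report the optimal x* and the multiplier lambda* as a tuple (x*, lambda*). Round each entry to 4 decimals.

Form the Lagrangian:
  L(x, lambda) = (1/2) x^T Q x + c^T x + lambda^T (A x - b)
Stationarity (grad_x L = 0): Q x + c + A^T lambda = 0.
Primal feasibility: A x = b.

This gives the KKT block system:
  [ Q   A^T ] [ x     ]   [-c ]
  [ A    0  ] [ lambda ] = [ b ]

Solving the linear system:
  x*      = (3, -1.375)
  lambda* = (-13.5)
  f(x*)   = 17.9375

x* = (3, -1.375), lambda* = (-13.5)


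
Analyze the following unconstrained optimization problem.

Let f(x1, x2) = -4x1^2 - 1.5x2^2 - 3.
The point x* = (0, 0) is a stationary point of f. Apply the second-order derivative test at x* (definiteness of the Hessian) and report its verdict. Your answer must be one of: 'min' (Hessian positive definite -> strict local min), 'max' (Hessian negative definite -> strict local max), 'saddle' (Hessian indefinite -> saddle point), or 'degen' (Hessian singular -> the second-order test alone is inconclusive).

Compute the Hessian H = grad^2 f:
  H = [[-8, 0], [0, -3]]
Verify stationarity: grad f(x*) = H x* + g = (0, 0).
Eigenvalues of H: -8, -3.
Both eigenvalues < 0, so H is negative definite -> x* is a strict local max.

max


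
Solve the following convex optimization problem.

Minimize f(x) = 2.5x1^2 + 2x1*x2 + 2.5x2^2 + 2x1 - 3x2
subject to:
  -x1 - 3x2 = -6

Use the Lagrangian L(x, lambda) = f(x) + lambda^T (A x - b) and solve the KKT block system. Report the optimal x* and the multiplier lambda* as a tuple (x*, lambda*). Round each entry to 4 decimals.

Form the Lagrangian:
  L(x, lambda) = (1/2) x^T Q x + c^T x + lambda^T (A x - b)
Stationarity (grad_x L = 0): Q x + c + A^T lambda = 0.
Primal feasibility: A x = b.

This gives the KKT block system:
  [ Q   A^T ] [ x     ]   [-c ]
  [ A    0  ] [ lambda ] = [ b ]

Solving the linear system:
  x*      = (-0.8684, 2.2895)
  lambda* = (2.2368)
  f(x*)   = 2.4079

x* = (-0.8684, 2.2895), lambda* = (2.2368)


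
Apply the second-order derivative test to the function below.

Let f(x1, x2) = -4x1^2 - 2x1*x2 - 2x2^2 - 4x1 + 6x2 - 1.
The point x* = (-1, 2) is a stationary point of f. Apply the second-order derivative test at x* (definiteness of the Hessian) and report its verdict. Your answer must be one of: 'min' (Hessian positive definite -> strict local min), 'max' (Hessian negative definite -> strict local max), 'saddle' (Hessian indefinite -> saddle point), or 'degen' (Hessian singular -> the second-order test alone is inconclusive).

Compute the Hessian H = grad^2 f:
  H = [[-8, -2], [-2, -4]]
Verify stationarity: grad f(x*) = H x* + g = (0, 0).
Eigenvalues of H: -8.8284, -3.1716.
Both eigenvalues < 0, so H is negative definite -> x* is a strict local max.

max


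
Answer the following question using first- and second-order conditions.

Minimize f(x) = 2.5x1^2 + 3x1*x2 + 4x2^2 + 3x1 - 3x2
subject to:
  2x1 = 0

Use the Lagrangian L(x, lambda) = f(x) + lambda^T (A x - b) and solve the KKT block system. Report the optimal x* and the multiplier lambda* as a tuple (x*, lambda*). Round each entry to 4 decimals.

Form the Lagrangian:
  L(x, lambda) = (1/2) x^T Q x + c^T x + lambda^T (A x - b)
Stationarity (grad_x L = 0): Q x + c + A^T lambda = 0.
Primal feasibility: A x = b.

This gives the KKT block system:
  [ Q   A^T ] [ x     ]   [-c ]
  [ A    0  ] [ lambda ] = [ b ]

Solving the linear system:
  x*      = (0, 0.375)
  lambda* = (-2.0625)
  f(x*)   = -0.5625

x* = (0, 0.375), lambda* = (-2.0625)


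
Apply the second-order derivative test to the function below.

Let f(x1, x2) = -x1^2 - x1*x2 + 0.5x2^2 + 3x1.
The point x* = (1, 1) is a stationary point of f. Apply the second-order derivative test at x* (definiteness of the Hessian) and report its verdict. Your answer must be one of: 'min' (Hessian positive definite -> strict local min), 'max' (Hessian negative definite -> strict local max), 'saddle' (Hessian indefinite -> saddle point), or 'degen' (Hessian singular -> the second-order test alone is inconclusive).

Compute the Hessian H = grad^2 f:
  H = [[-2, -1], [-1, 1]]
Verify stationarity: grad f(x*) = H x* + g = (0, 0).
Eigenvalues of H: -2.3028, 1.3028.
Eigenvalues have mixed signs, so H is indefinite -> x* is a saddle point.

saddle


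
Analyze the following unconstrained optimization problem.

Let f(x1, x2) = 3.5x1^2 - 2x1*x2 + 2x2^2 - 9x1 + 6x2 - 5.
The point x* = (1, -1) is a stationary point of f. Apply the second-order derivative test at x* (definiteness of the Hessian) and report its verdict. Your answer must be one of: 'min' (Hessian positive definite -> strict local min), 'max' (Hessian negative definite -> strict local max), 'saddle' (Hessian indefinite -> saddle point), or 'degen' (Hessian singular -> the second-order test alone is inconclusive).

Compute the Hessian H = grad^2 f:
  H = [[7, -2], [-2, 4]]
Verify stationarity: grad f(x*) = H x* + g = (0, 0).
Eigenvalues of H: 3, 8.
Both eigenvalues > 0, so H is positive definite -> x* is a strict local min.

min


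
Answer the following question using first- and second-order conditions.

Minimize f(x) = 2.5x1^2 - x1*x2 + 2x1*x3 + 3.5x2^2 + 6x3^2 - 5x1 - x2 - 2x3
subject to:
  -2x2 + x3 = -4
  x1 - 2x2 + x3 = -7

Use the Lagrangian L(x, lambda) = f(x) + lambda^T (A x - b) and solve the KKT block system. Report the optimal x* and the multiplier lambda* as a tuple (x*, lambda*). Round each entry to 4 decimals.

Form the Lagrangian:
  L(x, lambda) = (1/2) x^T Q x + c^T x + lambda^T (A x - b)
Stationarity (grad_x L = 0): Q x + c + A^T lambda = 0.
Primal feasibility: A x = b.

This gives the KKT block system:
  [ Q   A^T ] [ x     ]   [-c ]
  [ A    0  ] [ lambda ] = [ b ]

Solving the linear system:
  x*      = (-3, 2, 0)
  lambda* = (-14, 22)
  f(x*)   = 55.5

x* = (-3, 2, 0), lambda* = (-14, 22)


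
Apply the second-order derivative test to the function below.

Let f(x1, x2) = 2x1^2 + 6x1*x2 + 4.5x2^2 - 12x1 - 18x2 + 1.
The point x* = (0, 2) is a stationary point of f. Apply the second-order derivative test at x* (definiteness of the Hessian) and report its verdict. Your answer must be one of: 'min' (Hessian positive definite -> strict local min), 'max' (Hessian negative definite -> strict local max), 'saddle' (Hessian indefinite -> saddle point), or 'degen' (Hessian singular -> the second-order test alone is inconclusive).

Compute the Hessian H = grad^2 f:
  H = [[4, 6], [6, 9]]
Verify stationarity: grad f(x*) = H x* + g = (0, 0).
Eigenvalues of H: 0, 13.
H has a zero eigenvalue (singular; positive semidefinite but not definite), so H is neither positive definite, negative definite, nor indefinite. The second-order test alone is inconclusive -> degen.
(Indeed, f is constant along the null direction of H through x*, so x* is not a strict local extremum.)

degen


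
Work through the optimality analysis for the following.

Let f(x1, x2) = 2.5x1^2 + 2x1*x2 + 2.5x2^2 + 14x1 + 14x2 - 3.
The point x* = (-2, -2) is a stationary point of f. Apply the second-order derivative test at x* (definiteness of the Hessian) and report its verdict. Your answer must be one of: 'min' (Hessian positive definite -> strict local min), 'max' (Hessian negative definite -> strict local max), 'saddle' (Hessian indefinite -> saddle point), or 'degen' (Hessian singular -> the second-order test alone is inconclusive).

Compute the Hessian H = grad^2 f:
  H = [[5, 2], [2, 5]]
Verify stationarity: grad f(x*) = H x* + g = (0, 0).
Eigenvalues of H: 3, 7.
Both eigenvalues > 0, so H is positive definite -> x* is a strict local min.

min


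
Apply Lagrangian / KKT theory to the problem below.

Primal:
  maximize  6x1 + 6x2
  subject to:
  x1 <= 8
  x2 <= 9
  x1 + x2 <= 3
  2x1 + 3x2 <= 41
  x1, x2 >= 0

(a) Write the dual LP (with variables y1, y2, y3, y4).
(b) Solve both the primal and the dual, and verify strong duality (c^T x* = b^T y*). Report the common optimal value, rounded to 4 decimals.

The standard primal-dual pair for 'max c^T x s.t. A x <= b, x >= 0' is:
  Dual:  min b^T y  s.t.  A^T y >= c,  y >= 0.

So the dual LP is:
  minimize  8y1 + 9y2 + 3y3 + 41y4
  subject to:
    y1 + y3 + 2y4 >= 6
    y2 + y3 + 3y4 >= 6
    y1, y2, y3, y4 >= 0

Solving the primal: x* = (3, 0).
  primal value c^T x* = 18.
Solving the dual: y* = (0, 0, 6, 0).
  dual value b^T y* = 18.
Strong duality: c^T x* = b^T y*. Confirmed.

18


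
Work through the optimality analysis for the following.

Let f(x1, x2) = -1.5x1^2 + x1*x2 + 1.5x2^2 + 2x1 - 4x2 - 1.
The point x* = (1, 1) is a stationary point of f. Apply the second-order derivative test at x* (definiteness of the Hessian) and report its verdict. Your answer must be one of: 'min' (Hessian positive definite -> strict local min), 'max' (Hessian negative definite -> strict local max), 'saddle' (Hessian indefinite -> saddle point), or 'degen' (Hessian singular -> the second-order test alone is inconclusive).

Compute the Hessian H = grad^2 f:
  H = [[-3, 1], [1, 3]]
Verify stationarity: grad f(x*) = H x* + g = (0, 0).
Eigenvalues of H: -3.1623, 3.1623.
Eigenvalues have mixed signs, so H is indefinite -> x* is a saddle point.

saddle


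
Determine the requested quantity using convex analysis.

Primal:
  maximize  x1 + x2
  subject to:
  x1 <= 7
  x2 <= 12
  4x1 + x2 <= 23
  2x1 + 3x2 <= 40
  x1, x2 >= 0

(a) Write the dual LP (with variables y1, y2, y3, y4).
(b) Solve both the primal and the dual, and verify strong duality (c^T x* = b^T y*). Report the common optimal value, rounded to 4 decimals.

The standard primal-dual pair for 'max c^T x s.t. A x <= b, x >= 0' is:
  Dual:  min b^T y  s.t.  A^T y >= c,  y >= 0.

So the dual LP is:
  minimize  7y1 + 12y2 + 23y3 + 40y4
  subject to:
    y1 + 4y3 + 2y4 >= 1
    y2 + y3 + 3y4 >= 1
    y1, y2, y3, y4 >= 0

Solving the primal: x* = (2.9, 11.4).
  primal value c^T x* = 14.3.
Solving the dual: y* = (0, 0, 0.1, 0.3).
  dual value b^T y* = 14.3.
Strong duality: c^T x* = b^T y*. Confirmed.

14.3


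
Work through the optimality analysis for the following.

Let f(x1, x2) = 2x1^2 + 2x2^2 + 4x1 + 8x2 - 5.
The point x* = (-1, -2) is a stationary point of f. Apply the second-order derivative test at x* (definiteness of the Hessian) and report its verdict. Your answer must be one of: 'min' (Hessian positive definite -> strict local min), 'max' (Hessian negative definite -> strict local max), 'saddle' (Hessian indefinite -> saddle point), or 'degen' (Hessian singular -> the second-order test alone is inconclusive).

Compute the Hessian H = grad^2 f:
  H = [[4, 0], [0, 4]]
Verify stationarity: grad f(x*) = H x* + g = (0, 0).
Eigenvalues of H: 4, 4.
Both eigenvalues > 0, so H is positive definite -> x* is a strict local min.

min


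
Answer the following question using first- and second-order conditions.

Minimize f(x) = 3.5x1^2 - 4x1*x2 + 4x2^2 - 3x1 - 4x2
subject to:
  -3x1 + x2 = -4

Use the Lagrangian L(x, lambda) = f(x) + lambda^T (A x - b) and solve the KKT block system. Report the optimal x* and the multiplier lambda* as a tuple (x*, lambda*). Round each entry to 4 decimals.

Form the Lagrangian:
  L(x, lambda) = (1/2) x^T Q x + c^T x + lambda^T (A x - b)
Stationarity (grad_x L = 0): Q x + c + A^T lambda = 0.
Primal feasibility: A x = b.

This gives the KKT block system:
  [ Q   A^T ] [ x     ]   [-c ]
  [ A    0  ] [ lambda ] = [ b ]

Solving the linear system:
  x*      = (1.7273, 1.1818)
  lambda* = (1.4545)
  f(x*)   = -2.0455

x* = (1.7273, 1.1818), lambda* = (1.4545)


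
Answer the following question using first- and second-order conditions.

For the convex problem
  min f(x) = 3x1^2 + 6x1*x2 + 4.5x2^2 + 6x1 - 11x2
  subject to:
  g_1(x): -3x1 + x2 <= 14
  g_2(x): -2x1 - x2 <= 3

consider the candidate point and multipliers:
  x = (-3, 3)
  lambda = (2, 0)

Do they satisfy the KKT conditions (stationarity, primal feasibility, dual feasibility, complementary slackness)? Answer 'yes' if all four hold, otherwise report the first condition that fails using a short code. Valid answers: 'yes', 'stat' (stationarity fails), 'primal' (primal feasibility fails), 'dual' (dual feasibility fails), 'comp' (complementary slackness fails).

Gradient of f: grad f(x) = Q x + c = (6, -2)
Constraint values g_i(x) = a_i^T x - b_i:
  g_1((-3, 3)) = -2
  g_2((-3, 3)) = 0
Stationarity residual: grad f(x) + sum_i lambda_i a_i = (0, 0)
  -> stationarity OK
Primal feasibility (all g_i <= 0): OK
Dual feasibility (all lambda_i >= 0): OK
Complementary slackness (lambda_i * g_i(x) = 0 for all i): FAILS

Verdict: the first failing condition is complementary_slackness -> comp.

comp


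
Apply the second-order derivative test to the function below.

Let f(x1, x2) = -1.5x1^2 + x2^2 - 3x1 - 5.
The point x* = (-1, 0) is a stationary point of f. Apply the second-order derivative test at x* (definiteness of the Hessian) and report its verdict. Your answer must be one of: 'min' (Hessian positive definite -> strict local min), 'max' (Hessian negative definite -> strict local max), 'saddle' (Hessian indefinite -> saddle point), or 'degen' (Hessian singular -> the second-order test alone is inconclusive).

Compute the Hessian H = grad^2 f:
  H = [[-3, 0], [0, 2]]
Verify stationarity: grad f(x*) = H x* + g = (0, 0).
Eigenvalues of H: -3, 2.
Eigenvalues have mixed signs, so H is indefinite -> x* is a saddle point.

saddle


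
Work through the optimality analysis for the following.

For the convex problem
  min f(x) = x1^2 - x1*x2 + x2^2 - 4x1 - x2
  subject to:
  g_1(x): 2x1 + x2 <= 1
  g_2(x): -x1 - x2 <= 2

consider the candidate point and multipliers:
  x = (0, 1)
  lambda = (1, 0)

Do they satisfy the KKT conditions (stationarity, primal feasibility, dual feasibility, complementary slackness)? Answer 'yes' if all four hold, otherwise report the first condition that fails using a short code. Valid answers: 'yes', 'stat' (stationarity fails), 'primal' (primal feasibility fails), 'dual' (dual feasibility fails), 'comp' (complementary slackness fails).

Gradient of f: grad f(x) = Q x + c = (-5, 1)
Constraint values g_i(x) = a_i^T x - b_i:
  g_1((0, 1)) = 0
  g_2((0, 1)) = -3
Stationarity residual: grad f(x) + sum_i lambda_i a_i = (-3, 2)
  -> stationarity FAILS
Primal feasibility (all g_i <= 0): OK
Dual feasibility (all lambda_i >= 0): OK
Complementary slackness (lambda_i * g_i(x) = 0 for all i): OK

Verdict: the first failing condition is stationarity -> stat.

stat


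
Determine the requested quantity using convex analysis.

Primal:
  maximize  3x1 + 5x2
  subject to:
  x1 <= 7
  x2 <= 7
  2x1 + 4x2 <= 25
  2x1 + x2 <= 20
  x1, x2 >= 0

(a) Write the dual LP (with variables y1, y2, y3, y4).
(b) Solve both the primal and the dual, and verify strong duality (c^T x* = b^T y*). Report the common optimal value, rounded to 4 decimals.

The standard primal-dual pair for 'max c^T x s.t. A x <= b, x >= 0' is:
  Dual:  min b^T y  s.t.  A^T y >= c,  y >= 0.

So the dual LP is:
  minimize  7y1 + 7y2 + 25y3 + 20y4
  subject to:
    y1 + 2y3 + 2y4 >= 3
    y2 + 4y3 + y4 >= 5
    y1, y2, y3, y4 >= 0

Solving the primal: x* = (7, 2.75).
  primal value c^T x* = 34.75.
Solving the dual: y* = (0.5, 0, 1.25, 0).
  dual value b^T y* = 34.75.
Strong duality: c^T x* = b^T y*. Confirmed.

34.75


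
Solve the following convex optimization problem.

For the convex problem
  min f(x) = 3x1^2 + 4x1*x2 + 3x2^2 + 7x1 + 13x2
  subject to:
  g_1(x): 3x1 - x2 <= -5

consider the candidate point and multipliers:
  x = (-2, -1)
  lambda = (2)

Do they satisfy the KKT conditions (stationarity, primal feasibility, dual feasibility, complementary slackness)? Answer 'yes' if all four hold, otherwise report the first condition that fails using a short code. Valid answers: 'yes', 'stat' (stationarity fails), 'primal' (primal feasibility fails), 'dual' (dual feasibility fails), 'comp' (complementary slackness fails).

Gradient of f: grad f(x) = Q x + c = (-9, -1)
Constraint values g_i(x) = a_i^T x - b_i:
  g_1((-2, -1)) = 0
Stationarity residual: grad f(x) + sum_i lambda_i a_i = (-3, -3)
  -> stationarity FAILS
Primal feasibility (all g_i <= 0): OK
Dual feasibility (all lambda_i >= 0): OK
Complementary slackness (lambda_i * g_i(x) = 0 for all i): OK

Verdict: the first failing condition is stationarity -> stat.

stat


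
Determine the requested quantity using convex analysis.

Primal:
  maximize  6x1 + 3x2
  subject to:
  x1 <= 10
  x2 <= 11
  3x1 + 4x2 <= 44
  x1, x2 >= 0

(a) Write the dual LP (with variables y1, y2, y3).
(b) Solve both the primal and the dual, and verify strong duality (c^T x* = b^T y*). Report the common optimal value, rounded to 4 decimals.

The standard primal-dual pair for 'max c^T x s.t. A x <= b, x >= 0' is:
  Dual:  min b^T y  s.t.  A^T y >= c,  y >= 0.

So the dual LP is:
  minimize  10y1 + 11y2 + 44y3
  subject to:
    y1 + 3y3 >= 6
    y2 + 4y3 >= 3
    y1, y2, y3 >= 0

Solving the primal: x* = (10, 3.5).
  primal value c^T x* = 70.5.
Solving the dual: y* = (3.75, 0, 0.75).
  dual value b^T y* = 70.5.
Strong duality: c^T x* = b^T y*. Confirmed.

70.5


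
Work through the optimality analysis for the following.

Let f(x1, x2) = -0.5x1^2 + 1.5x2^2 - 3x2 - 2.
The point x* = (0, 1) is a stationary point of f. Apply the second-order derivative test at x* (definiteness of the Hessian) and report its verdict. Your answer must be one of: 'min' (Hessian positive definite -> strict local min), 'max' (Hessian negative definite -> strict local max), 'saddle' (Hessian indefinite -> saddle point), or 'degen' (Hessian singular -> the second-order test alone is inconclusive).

Compute the Hessian H = grad^2 f:
  H = [[-1, 0], [0, 3]]
Verify stationarity: grad f(x*) = H x* + g = (0, 0).
Eigenvalues of H: -1, 3.
Eigenvalues have mixed signs, so H is indefinite -> x* is a saddle point.

saddle


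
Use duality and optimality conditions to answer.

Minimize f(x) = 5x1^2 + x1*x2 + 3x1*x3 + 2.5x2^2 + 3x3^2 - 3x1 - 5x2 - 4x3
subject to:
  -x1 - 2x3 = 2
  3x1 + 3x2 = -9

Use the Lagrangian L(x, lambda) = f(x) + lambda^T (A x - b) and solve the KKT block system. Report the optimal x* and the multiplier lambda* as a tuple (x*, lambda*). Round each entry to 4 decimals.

Form the Lagrangian:
  L(x, lambda) = (1/2) x^T Q x + c^T x + lambda^T (A x - b)
Stationarity (grad_x L = 0): Q x + c + A^T lambda = 0.
Primal feasibility: A x = b.

This gives the KKT block system:
  [ Q   A^T ] [ x     ]   [-c ]
  [ A    0  ] [ lambda ] = [ b ]

Solving the linear system:
  x*      = (-1.3913, -1.6087, -0.3043)
  lambda* = (-5, 4.8116)
  f(x*)   = 33.3696

x* = (-1.3913, -1.6087, -0.3043), lambda* = (-5, 4.8116)


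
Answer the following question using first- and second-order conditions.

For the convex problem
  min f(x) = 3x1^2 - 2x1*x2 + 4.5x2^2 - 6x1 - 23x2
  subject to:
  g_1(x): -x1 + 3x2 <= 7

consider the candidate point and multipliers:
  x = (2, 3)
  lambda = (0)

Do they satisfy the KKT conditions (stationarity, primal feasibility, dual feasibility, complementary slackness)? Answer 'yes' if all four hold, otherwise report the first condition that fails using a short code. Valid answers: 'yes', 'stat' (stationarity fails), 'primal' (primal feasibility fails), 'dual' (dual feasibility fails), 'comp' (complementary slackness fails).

Gradient of f: grad f(x) = Q x + c = (0, 0)
Constraint values g_i(x) = a_i^T x - b_i:
  g_1((2, 3)) = 0
Stationarity residual: grad f(x) + sum_i lambda_i a_i = (0, 0)
  -> stationarity OK
Primal feasibility (all g_i <= 0): OK
Dual feasibility (all lambda_i >= 0): OK
Complementary slackness (lambda_i * g_i(x) = 0 for all i): OK

Verdict: yes, KKT holds.

yes


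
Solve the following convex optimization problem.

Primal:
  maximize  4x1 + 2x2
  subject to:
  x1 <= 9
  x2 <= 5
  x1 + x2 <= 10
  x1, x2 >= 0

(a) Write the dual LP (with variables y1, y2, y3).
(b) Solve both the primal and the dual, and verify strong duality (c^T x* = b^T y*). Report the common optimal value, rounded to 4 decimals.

The standard primal-dual pair for 'max c^T x s.t. A x <= b, x >= 0' is:
  Dual:  min b^T y  s.t.  A^T y >= c,  y >= 0.

So the dual LP is:
  minimize  9y1 + 5y2 + 10y3
  subject to:
    y1 + y3 >= 4
    y2 + y3 >= 2
    y1, y2, y3 >= 0

Solving the primal: x* = (9, 1).
  primal value c^T x* = 38.
Solving the dual: y* = (2, 0, 2).
  dual value b^T y* = 38.
Strong duality: c^T x* = b^T y*. Confirmed.

38


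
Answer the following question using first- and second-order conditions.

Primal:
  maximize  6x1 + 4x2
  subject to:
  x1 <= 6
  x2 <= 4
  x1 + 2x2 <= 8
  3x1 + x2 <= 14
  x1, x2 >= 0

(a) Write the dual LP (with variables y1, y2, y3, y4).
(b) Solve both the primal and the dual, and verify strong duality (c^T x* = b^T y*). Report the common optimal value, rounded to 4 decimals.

The standard primal-dual pair for 'max c^T x s.t. A x <= b, x >= 0' is:
  Dual:  min b^T y  s.t.  A^T y >= c,  y >= 0.

So the dual LP is:
  minimize  6y1 + 4y2 + 8y3 + 14y4
  subject to:
    y1 + y3 + 3y4 >= 6
    y2 + 2y3 + y4 >= 4
    y1, y2, y3, y4 >= 0

Solving the primal: x* = (4, 2).
  primal value c^T x* = 32.
Solving the dual: y* = (0, 0, 1.2, 1.6).
  dual value b^T y* = 32.
Strong duality: c^T x* = b^T y*. Confirmed.

32


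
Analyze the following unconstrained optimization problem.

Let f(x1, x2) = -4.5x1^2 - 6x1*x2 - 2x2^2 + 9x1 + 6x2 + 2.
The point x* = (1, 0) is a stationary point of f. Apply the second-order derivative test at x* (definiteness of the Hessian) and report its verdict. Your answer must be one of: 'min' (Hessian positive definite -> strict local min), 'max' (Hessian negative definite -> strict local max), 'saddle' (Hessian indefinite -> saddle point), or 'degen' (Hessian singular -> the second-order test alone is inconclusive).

Compute the Hessian H = grad^2 f:
  H = [[-9, -6], [-6, -4]]
Verify stationarity: grad f(x*) = H x* + g = (0, 0).
Eigenvalues of H: -13, 0.
H has a zero eigenvalue (singular; negative semidefinite but not definite), so H is neither positive definite, negative definite, nor indefinite. The second-order test alone is inconclusive -> degen.
(Indeed, f is constant along the null direction of H through x*, so x* is not a strict local extremum.)

degen


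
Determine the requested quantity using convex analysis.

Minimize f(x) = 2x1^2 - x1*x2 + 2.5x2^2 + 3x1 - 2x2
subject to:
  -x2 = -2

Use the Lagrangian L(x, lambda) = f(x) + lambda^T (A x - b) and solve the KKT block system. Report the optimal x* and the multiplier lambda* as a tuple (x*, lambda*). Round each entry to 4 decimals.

Form the Lagrangian:
  L(x, lambda) = (1/2) x^T Q x + c^T x + lambda^T (A x - b)
Stationarity (grad_x L = 0): Q x + c + A^T lambda = 0.
Primal feasibility: A x = b.

This gives the KKT block system:
  [ Q   A^T ] [ x     ]   [-c ]
  [ A    0  ] [ lambda ] = [ b ]

Solving the linear system:
  x*      = (-0.25, 2)
  lambda* = (8.25)
  f(x*)   = 5.875

x* = (-0.25, 2), lambda* = (8.25)


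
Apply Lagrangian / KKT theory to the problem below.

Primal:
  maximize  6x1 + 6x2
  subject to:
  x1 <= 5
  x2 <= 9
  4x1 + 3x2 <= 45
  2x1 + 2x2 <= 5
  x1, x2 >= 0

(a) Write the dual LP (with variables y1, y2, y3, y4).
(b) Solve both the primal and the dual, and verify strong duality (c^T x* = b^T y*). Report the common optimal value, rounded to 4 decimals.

The standard primal-dual pair for 'max c^T x s.t. A x <= b, x >= 0' is:
  Dual:  min b^T y  s.t.  A^T y >= c,  y >= 0.

So the dual LP is:
  minimize  5y1 + 9y2 + 45y3 + 5y4
  subject to:
    y1 + 4y3 + 2y4 >= 6
    y2 + 3y3 + 2y4 >= 6
    y1, y2, y3, y4 >= 0

Solving the primal: x* = (2.5, 0).
  primal value c^T x* = 15.
Solving the dual: y* = (0, 0, 0, 3).
  dual value b^T y* = 15.
Strong duality: c^T x* = b^T y*. Confirmed.

15


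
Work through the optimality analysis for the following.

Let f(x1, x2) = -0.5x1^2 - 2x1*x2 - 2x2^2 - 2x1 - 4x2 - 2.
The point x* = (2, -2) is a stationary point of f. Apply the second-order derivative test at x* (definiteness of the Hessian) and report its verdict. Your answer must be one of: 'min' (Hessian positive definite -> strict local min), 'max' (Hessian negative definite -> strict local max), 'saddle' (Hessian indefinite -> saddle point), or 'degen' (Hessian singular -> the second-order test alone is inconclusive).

Compute the Hessian H = grad^2 f:
  H = [[-1, -2], [-2, -4]]
Verify stationarity: grad f(x*) = H x* + g = (0, 0).
Eigenvalues of H: -5, 0.
H has a zero eigenvalue (singular; negative semidefinite but not definite), so H is neither positive definite, negative definite, nor indefinite. The second-order test alone is inconclusive -> degen.
(Indeed, f is constant along the null direction of H through x*, so x* is not a strict local extremum.)

degen
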